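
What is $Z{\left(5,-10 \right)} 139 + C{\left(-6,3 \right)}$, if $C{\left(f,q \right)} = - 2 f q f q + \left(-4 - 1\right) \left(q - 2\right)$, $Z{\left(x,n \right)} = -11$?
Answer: $-2182$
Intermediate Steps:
$C{\left(f,q \right)} = 10 - 5 q - 2 f^{2} q^{2}$ ($C{\left(f,q \right)} = - 2 f q f q - 5 \left(-2 + q\right) = - 2 q f^{2} q - \left(-10 + 5 q\right) = - 2 f^{2} q^{2} - \left(-10 + 5 q\right) = 10 - 5 q - 2 f^{2} q^{2}$)
$Z{\left(5,-10 \right)} 139 + C{\left(-6,3 \right)} = \left(-11\right) 139 - \left(5 + 2 \left(-6\right)^{2} \cdot 3^{2}\right) = -1529 - \left(5 + 648\right) = -1529 - 653 = -2182$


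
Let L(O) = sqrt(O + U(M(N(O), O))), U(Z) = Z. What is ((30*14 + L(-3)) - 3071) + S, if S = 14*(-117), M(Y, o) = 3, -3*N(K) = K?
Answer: -4289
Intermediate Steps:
N(K) = -K/3
S = -1638
L(O) = sqrt(3 + O) (L(O) = sqrt(O + 3) = sqrt(3 + O))
((30*14 + L(-3)) - 3071) + S = ((30*14 + sqrt(3 - 3)) - 3071) - 1638 = ((420 + sqrt(0)) - 3071) - 1638 = ((420 + 0) - 3071) - 1638 = (420 - 3071) - 1638 = -2651 - 1638 = -4289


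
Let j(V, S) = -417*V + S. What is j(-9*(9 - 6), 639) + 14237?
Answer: 26135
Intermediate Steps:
j(V, S) = S - 417*V
j(-9*(9 - 6), 639) + 14237 = (639 - (-3753)*(9 - 6)) + 14237 = (639 - (-3753)*3) + 14237 = (639 - 417*(-27)) + 14237 = (639 + 11259) + 14237 = 11898 + 14237 = 26135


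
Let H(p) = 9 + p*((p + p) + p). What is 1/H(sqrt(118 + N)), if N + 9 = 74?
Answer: 1/558 ≈ 0.0017921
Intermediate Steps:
N = 65 (N = -9 + 74 = 65)
H(p) = 9 + 3*p**2 (H(p) = 9 + p*(2*p + p) = 9 + p*(3*p) = 9 + 3*p**2)
1/H(sqrt(118 + N)) = 1/(9 + 3*(sqrt(118 + 65))**2) = 1/(9 + 3*(sqrt(183))**2) = 1/(9 + 3*183) = 1/(9 + 549) = 1/558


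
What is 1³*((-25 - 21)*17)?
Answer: -782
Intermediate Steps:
1³*((-25 - 21)*17) = 1*(-46*17) = 1*(-782) = -782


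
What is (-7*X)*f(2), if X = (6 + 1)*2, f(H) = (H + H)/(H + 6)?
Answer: -49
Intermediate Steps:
f(H) = 2*H/(6 + H) (f(H) = (2*H)/(6 + H) = 2*H/(6 + H))
X = 14 (X = 7*2 = 14)
(-7*X)*f(2) = (-7*14)*(2*2/(6 + 2)) = -196*2/8 = -98*½ = -49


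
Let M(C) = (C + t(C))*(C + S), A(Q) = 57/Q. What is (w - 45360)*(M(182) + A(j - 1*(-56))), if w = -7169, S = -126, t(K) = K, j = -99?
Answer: -46039304695/43 ≈ -1.0707e+9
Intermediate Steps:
M(C) = 2*C*(-126 + C) (M(C) = (C + C)*(C - 126) = (2*C)*(-126 + C) = 2*C*(-126 + C))
(w - 45360)*(M(182) + A(j - 1*(-56))) = (-7169 - 45360)*(2*182*(-126 + 182) + 57/(-99 - 1*(-56))) = -52529*(2*182*56 + 57/(-99 + 56)) = -52529*(20384 + 57/(-43)) = -52529*(20384 + 57*(-1/43)) = -52529*(20384 - 57/43) = -52529*876455/43 = -46039304695/43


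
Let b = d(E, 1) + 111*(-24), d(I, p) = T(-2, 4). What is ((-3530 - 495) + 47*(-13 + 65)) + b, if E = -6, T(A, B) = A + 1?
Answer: -4246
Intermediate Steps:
T(A, B) = 1 + A
d(I, p) = -1 (d(I, p) = 1 - 2 = -1)
b = -2665 (b = -1 + 111*(-24) = -1 - 2664 = -2665)
((-3530 - 495) + 47*(-13 + 65)) + b = ((-3530 - 495) + 47*(-13 + 65)) - 2665 = (-4025 + 47*52) - 2665 = (-4025 + 2444) - 2665 = -1581 - 2665 = -4246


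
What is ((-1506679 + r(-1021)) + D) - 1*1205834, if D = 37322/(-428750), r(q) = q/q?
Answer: -581494778661/214375 ≈ -2.7125e+6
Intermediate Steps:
r(q) = 1
D = -18661/214375 (D = 37322*(-1/428750) = -18661/214375 ≈ -0.087048)
((-1506679 + r(-1021)) + D) - 1*1205834 = ((-1506679 + 1) - 18661/214375) - 1*1205834 = (-1506678 - 18661/214375) - 1205834 = -322994114911/214375 - 1205834 = -581494778661/214375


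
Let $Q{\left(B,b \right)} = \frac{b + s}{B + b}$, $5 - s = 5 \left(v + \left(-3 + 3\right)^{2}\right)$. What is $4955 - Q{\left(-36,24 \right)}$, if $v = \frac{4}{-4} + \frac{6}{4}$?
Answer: $\frac{118973}{24} \approx 4957.2$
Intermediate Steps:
$v = \frac{1}{2}$ ($v = 4 \left(- \frac{1}{4}\right) + 6 \cdot \frac{1}{4} = -1 + \frac{3}{2} = \frac{1}{2} \approx 0.5$)
$s = \frac{5}{2}$ ($s = 5 - 5 \left(\frac{1}{2} + \left(-3 + 3\right)^{2}\right) = 5 - 5 \left(\frac{1}{2} + 0^{2}\right) = 5 - 5 \left(\frac{1}{2} + 0\right) = 5 - 5 \cdot \frac{1}{2} = 5 - \frac{5}{2} = \frac{5}{2} \approx 2.5$)
$Q{\left(B,b \right)} = \frac{\frac{5}{2} + b}{B + b}$ ($Q{\left(B,b \right)} = \frac{b + \frac{5}{2}}{B + b} = \frac{\frac{5}{2} + b}{B + b}$)
$4955 - Q{\left(-36,24 \right)} = 4955 - \frac{\frac{5}{2} + 24}{-36 + 24} = 4955 - \frac{1}{-12} \cdot \frac{53}{2} = 4955 - \left(- \frac{1}{12}\right) \frac{53}{2} = 4955 - - \frac{53}{24} = 4955 + \frac{53}{24} = \frac{118973}{24}$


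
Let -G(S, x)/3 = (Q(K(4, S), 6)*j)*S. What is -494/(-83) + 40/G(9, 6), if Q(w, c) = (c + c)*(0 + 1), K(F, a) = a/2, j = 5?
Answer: 39848/6723 ≈ 5.9271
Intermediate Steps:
K(F, a) = a/2 (K(F, a) = a*(1/2) = a/2)
Q(w, c) = 2*c (Q(w, c) = (2*c)*1 = 2*c)
G(S, x) = -180*S (G(S, x) = -3*(2*6)*5*S = -3*12*5*S = -180*S)
-494/(-83) + 40/G(9, 6) = -494/(-83) + 40/((-180*9)) = -494*(-1/83) + 40/(-1620) = 494/83 + 40*(-1/1620) = 494/83 - 2/81 = 39848/6723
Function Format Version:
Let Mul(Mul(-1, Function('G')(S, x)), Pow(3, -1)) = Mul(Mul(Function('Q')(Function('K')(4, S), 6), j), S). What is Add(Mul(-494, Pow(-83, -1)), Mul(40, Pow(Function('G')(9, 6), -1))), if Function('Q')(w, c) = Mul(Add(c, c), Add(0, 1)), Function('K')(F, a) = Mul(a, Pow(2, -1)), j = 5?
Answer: Rational(39848, 6723) ≈ 5.9271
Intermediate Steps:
Function('K')(F, a) = Mul(Rational(1, 2), a) (Function('K')(F, a) = Mul(a, Rational(1, 2)) = Mul(Rational(1, 2), a))
Function('Q')(w, c) = Mul(2, c) (Function('Q')(w, c) = Mul(Mul(2, c), 1) = Mul(2, c))
Function('G')(S, x) = Mul(-180, S) (Function('G')(S, x) = Mul(-3, Mul(Mul(Mul(2, 6), 5), S)) = Mul(-3, Mul(Mul(12, 5), S)) = Mul(-3, Mul(60, S)) = Mul(-180, S))
Add(Mul(-494, Pow(-83, -1)), Mul(40, Pow(Function('G')(9, 6), -1))) = Add(Mul(-494, Pow(-83, -1)), Mul(40, Pow(Mul(-180, 9), -1))) = Add(Mul(-494, Rational(-1, 83)), Mul(40, Pow(-1620, -1))) = Add(Rational(494, 83), Mul(40, Rational(-1, 1620))) = Add(Rational(494, 83), Rational(-2, 81)) = Rational(39848, 6723)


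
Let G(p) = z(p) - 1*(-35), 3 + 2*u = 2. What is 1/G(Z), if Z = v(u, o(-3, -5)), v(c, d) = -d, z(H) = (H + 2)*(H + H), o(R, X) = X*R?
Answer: 1/425 ≈ 0.0023529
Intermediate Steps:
o(R, X) = R*X
u = -1/2 (u = -3/2 + (1/2)*2 = -3/2 + 1 = -1/2 ≈ -0.50000)
z(H) = 2*H*(2 + H) (z(H) = (2 + H)*(2*H) = 2*H*(2 + H))
Z = -15 (Z = -(-3)*(-5) = -1*15 = -15)
G(p) = 35 + 2*p*(2 + p) (G(p) = 2*p*(2 + p) - 1*(-35) = 2*p*(2 + p) + 35 = 35 + 2*p*(2 + p))
1/G(Z) = 1/(35 + 2*(-15)*(2 - 15)) = 1/(35 + 2*(-15)*(-13)) = 1/(35 + 390) = 1/425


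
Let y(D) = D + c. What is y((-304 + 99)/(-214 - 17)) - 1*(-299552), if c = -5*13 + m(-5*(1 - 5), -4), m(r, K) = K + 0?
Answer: 69180778/231 ≈ 2.9948e+5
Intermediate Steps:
m(r, K) = K
c = -69 (c = -5*13 - 4 = -65 - 4 = -69)
y(D) = -69 + D (y(D) = D - 69 = -69 + D)
y((-304 + 99)/(-214 - 17)) - 1*(-299552) = (-69 + (-304 + 99)/(-214 - 17)) - 1*(-299552) = (-69 - 205/(-231)) + 299552 = (-69 - 205*(-1/231)) + 299552 = (-69 + 205/231) + 299552 = -15734/231 + 299552 = 69180778/231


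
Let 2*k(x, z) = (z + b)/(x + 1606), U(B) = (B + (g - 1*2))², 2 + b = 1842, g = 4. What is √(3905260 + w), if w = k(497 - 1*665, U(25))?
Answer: √8075470306551/1438 ≈ 1976.2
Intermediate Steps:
b = 1840 (b = -2 + 1842 = 1840)
U(B) = (2 + B)² (U(B) = (B + (4 - 1*2))² = (B + (4 - 2))² = (B + 2)² = (2 + B)²)
k(x, z) = (1840 + z)/(2*(1606 + x)) (k(x, z) = ((z + 1840)/(x + 1606))/2 = ((1840 + z)/(1606 + x))/2 = (1840 + z)/(2*(1606 + x)))
w = 2569/2876 (w = (1840 + (2 + 25)²)/(2*(1606 + (497 - 1*665))) = (1840 + 27²)/(2*(1606 + (497 - 665))) = (1840 + 729)/(2*(1606 - 168)) = (½)*2569/1438 = (½)*(1/1438)*2569 = 2569/2876 ≈ 0.89325)
√(3905260 + w) = √(3905260 + 2569/2876) = √(11231530329/2876) = √8075470306551/1438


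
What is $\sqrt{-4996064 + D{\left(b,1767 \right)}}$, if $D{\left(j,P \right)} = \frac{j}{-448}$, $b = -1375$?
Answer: $\frac{i \sqrt{15667647079}}{56} \approx 2235.2 i$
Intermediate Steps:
$D{\left(j,P \right)} = - \frac{j}{448}$ ($D{\left(j,P \right)} = j \left(- \frac{1}{448}\right) = - \frac{j}{448}$)
$\sqrt{-4996064 + D{\left(b,1767 \right)}} = \sqrt{-4996064 - - \frac{1375}{448}} = \sqrt{-4996064 + \frac{1375}{448}} = \sqrt{- \frac{2238235297}{448}} = \frac{i \sqrt{15667647079}}{56}$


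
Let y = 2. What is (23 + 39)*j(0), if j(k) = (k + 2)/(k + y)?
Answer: 62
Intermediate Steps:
j(k) = 1 (j(k) = (k + 2)/(k + 2) = (2 + k)/(2 + k) = 1)
(23 + 39)*j(0) = (23 + 39)*1 = 62*1 = 62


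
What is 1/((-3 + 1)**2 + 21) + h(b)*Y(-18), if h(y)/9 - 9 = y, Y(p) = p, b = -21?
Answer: 48601/25 ≈ 1944.0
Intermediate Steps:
h(y) = 81 + 9*y
1/((-3 + 1)**2 + 21) + h(b)*Y(-18) = 1/((-3 + 1)**2 + 21) + (81 + 9*(-21))*(-18) = 1/((-2)**2 + 21) + (81 - 189)*(-18) = 1/(4 + 21) - 108*(-18) = 1/25 + 1944 = 48601/25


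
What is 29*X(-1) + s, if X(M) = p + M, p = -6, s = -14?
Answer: -217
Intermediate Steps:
X(M) = -6 + M
29*X(-1) + s = 29*(-6 - 1) - 14 = 29*(-7) - 14 = -203 - 14 = -217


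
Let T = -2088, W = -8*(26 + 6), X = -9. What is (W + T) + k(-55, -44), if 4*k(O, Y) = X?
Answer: -9385/4 ≈ -2346.3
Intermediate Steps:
k(O, Y) = -9/4 (k(O, Y) = (¼)*(-9) = -9/4)
W = -256 (W = -8*32 = -256)
(W + T) + k(-55, -44) = (-256 - 2088) - 9/4 = -2344 - 9/4 = -9385/4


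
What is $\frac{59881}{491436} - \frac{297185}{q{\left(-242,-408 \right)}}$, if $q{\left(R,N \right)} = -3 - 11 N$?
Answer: $- \frac{9718589425}{146939364} \approx -66.14$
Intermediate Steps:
$\frac{59881}{491436} - \frac{297185}{q{\left(-242,-408 \right)}} = \frac{59881}{491436} - \frac{297185}{-3 - -4488} = 59881 \cdot \frac{1}{491436} - \frac{297185}{-3 + 4488} = \frac{59881}{491436} - \frac{297185}{4485} = \frac{59881}{491436} - \frac{59437}{897} = - \frac{9718589425}{146939364}$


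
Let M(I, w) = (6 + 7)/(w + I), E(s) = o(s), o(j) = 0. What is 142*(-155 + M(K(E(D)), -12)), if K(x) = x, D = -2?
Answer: -132983/6 ≈ -22164.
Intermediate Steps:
E(s) = 0
M(I, w) = 13/(I + w)
142*(-155 + M(K(E(D)), -12)) = 142*(-155 + 13/(0 - 12)) = 142*(-155 + 13/(-12)) = 142*(-155 + 13*(-1/12)) = 142*(-155 - 13/12) = 142*(-1873/12) = -132983/6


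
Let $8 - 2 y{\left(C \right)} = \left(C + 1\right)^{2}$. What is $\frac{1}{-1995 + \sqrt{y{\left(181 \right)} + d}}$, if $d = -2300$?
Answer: $- \frac{95}{190423} - \frac{i \sqrt{18858}}{3998883} \approx -0.00049889 - 3.4341 \cdot 10^{-5} i$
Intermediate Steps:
$y{\left(C \right)} = 4 - \frac{\left(1 + C\right)^{2}}{2}$ ($y{\left(C \right)} = 4 - \frac{\left(C + 1\right)^{2}}{2} = 4 - \frac{\left(1 + C\right)^{2}}{2}$)
$\frac{1}{-1995 + \sqrt{y{\left(181 \right)} + d}} = \frac{1}{-1995 + \sqrt{\left(4 - \frac{\left(1 + 181\right)^{2}}{2}\right) - 2300}} = \frac{1}{-1995 + \sqrt{\left(4 - \frac{182^{2}}{2}\right) - 2300}} = \frac{1}{-1995 + \sqrt{\left(4 - 16562\right) - 2300}} = \frac{1}{-1995 + \sqrt{-16558 - 2300}} = \frac{1}{-1995 + \sqrt{-18858}} = \frac{1}{-1995 + i \sqrt{18858}}$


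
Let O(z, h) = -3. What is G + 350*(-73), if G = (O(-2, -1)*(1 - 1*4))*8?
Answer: -25478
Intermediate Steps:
G = 72 (G = -3*(1 - 1*4)*8 = -3*(1 - 4)*8 = -3*(-3)*8 = 9*8 = 72)
G + 350*(-73) = 72 + 350*(-73) = 72 - 25550 = -25478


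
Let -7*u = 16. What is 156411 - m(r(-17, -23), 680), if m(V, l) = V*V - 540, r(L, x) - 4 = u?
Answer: 7690455/49 ≈ 1.5695e+5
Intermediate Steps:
u = -16/7 (u = -⅐*16 = -16/7 ≈ -2.2857)
r(L, x) = 12/7 (r(L, x) = 4 - 16/7 = 12/7)
m(V, l) = -540 + V² (m(V, l) = V² - 540 = -540 + V²)
156411 - m(r(-17, -23), 680) = 156411 - (-540 + (12/7)²) = 156411 - (-540 + 144/49) = 156411 - 1*(-26316/49) = 156411 + 26316/49 = 7690455/49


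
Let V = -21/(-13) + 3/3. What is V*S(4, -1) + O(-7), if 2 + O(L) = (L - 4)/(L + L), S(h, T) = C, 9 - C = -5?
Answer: 6443/182 ≈ 35.401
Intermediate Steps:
C = 14 (C = 9 - 1*(-5) = 9 + 5 = 14)
S(h, T) = 14
O(L) = -2 + (-4 + L)/(2*L) (O(L) = -2 + (L - 4)/(L + L) = -2 + (-4 + L)/((2*L)) = -2 + (-4 + L)*(1/(2*L)) = -2 + (-4 + L)/(2*L))
V = 34/13 (V = -21*(-1/13) + 3*(⅓) = 21/13 + 1 = 34/13 ≈ 2.6154)
V*S(4, -1) + O(-7) = (34/13)*14 + (-3/2 - 2/(-7)) = 476/13 + (-3/2 - 2*(-⅐)) = 476/13 + (-3/2 + 2/7) = 476/13 - 17/14 = 6443/182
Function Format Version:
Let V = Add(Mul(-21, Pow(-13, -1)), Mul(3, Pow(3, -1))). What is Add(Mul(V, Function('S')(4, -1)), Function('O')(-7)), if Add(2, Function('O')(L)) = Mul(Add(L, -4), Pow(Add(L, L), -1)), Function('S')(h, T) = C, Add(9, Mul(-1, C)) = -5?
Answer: Rational(6443, 182) ≈ 35.401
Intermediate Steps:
C = 14 (C = Add(9, Mul(-1, -5)) = Add(9, 5) = 14)
Function('S')(h, T) = 14
Function('O')(L) = Add(-2, Mul(Rational(1, 2), Pow(L, -1), Add(-4, L))) (Function('O')(L) = Add(-2, Mul(Add(L, -4), Pow(Add(L, L), -1))) = Add(-2, Mul(Add(-4, L), Pow(Mul(2, L), -1))) = Add(-2, Mul(Add(-4, L), Mul(Rational(1, 2), Pow(L, -1)))) = Add(-2, Mul(Rational(1, 2), Pow(L, -1), Add(-4, L))))
V = Rational(34, 13) (V = Add(Mul(-21, Rational(-1, 13)), Mul(3, Rational(1, 3))) = Add(Rational(21, 13), 1) = Rational(34, 13) ≈ 2.6154)
Add(Mul(V, Function('S')(4, -1)), Function('O')(-7)) = Add(Mul(Rational(34, 13), 14), Add(Rational(-3, 2), Mul(-2, Pow(-7, -1)))) = Add(Rational(476, 13), Add(Rational(-3, 2), Mul(-2, Rational(-1, 7)))) = Add(Rational(476, 13), Add(Rational(-3, 2), Rational(2, 7))) = Add(Rational(476, 13), Rational(-17, 14)) = Rational(6443, 182)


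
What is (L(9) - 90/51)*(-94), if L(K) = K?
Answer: -11562/17 ≈ -680.12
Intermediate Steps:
(L(9) - 90/51)*(-94) = (9 - 90/51)*(-94) = (9 - 90*1/51)*(-94) = (9 - 30/17)*(-94) = (123/17)*(-94) = -11562/17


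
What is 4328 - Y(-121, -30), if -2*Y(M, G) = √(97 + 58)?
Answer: 4328 + √155/2 ≈ 4334.2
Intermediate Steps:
Y(M, G) = -√155/2 (Y(M, G) = -√(97 + 58)/2 = -√155/2)
4328 - Y(-121, -30) = 4328 - (-1)*√155/2 = 4328 + √155/2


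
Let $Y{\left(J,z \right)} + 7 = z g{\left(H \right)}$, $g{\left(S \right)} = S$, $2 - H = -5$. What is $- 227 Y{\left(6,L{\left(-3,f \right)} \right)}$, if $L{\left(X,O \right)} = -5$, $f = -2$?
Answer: $9534$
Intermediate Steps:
$H = 7$ ($H = 2 - -5 = 2 + 5 = 7$)
$Y{\left(J,z \right)} = -7 + 7 z$ ($Y{\left(J,z \right)} = -7 + z 7 = -7 + 7 z$)
$- 227 Y{\left(6,L{\left(-3,f \right)} \right)} = - 227 \left(-7 + 7 \left(-5\right)\right) = - 227 \left(-7 - 35\right) = \left(-227\right) \left(-42\right) = 9534$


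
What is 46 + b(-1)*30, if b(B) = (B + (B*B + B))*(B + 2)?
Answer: 16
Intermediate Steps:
b(B) = (2 + B)*(B² + 2*B) (b(B) = (B + (B² + B))*(2 + B) = (B + (B + B²))*(2 + B) = (B² + 2*B)*(2 + B) = (2 + B)*(B² + 2*B))
46 + b(-1)*30 = 46 - (4 + (-1)² + 4*(-1))*30 = 46 - (4 + 1 - 4)*30 = 46 - 1*1*30 = 46 - 1*30 = 46 - 30 = 16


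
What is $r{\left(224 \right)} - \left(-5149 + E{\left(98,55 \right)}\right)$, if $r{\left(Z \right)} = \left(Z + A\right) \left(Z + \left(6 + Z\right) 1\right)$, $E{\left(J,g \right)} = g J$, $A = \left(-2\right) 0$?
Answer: $101455$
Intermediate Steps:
$A = 0$
$E{\left(J,g \right)} = J g$
$r{\left(Z \right)} = Z \left(6 + 2 Z\right)$ ($r{\left(Z \right)} = \left(Z + 0\right) \left(Z + \left(6 + Z\right) 1\right) = Z \left(Z + \left(6 + Z\right)\right) = Z \left(6 + 2 Z\right)$)
$r{\left(224 \right)} - \left(-5149 + E{\left(98,55 \right)}\right) = 2 \cdot 224 \left(3 + 224\right) + \left(5149 - 98 \cdot 55\right) = 2 \cdot 224 \cdot 227 + \left(5149 - 5390\right) = 101696 + \left(5149 - 5390\right) = 101696 - 241 = 101455$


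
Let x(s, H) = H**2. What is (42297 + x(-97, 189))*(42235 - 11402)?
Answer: 2405528994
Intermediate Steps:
(42297 + x(-97, 189))*(42235 - 11402) = (42297 + 189**2)*(42235 - 11402) = (42297 + 35721)*30833 = 78018*30833 = 2405528994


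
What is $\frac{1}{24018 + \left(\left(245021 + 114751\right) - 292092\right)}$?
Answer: $\frac{1}{91698} \approx 1.0905 \cdot 10^{-5}$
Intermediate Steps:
$\frac{1}{24018 + \left(\left(245021 + 114751\right) - 292092\right)} = \frac{1}{24018 + \left(359772 - 292092\right)} = \frac{1}{24018 + 67680} = \frac{1}{91698}$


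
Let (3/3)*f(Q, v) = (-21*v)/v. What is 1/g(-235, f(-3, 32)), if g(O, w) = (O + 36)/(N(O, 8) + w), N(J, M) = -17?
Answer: 38/199 ≈ 0.19095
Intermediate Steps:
f(Q, v) = -21 (f(Q, v) = (-21*v)/v = -21)
g(O, w) = (36 + O)/(-17 + w) (g(O, w) = (O + 36)/(-17 + w) = (36 + O)/(-17 + w))
1/g(-235, f(-3, 32)) = 1/((36 - 235)/(-17 - 21)) = 1/(-199/(-38)) = 1/(-1/38*(-199)) = 1/(199/38) = 38/199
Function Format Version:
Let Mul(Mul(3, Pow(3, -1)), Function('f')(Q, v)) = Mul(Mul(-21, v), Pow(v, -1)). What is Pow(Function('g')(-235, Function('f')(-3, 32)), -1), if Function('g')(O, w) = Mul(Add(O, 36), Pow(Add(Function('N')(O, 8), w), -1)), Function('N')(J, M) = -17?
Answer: Rational(38, 199) ≈ 0.19095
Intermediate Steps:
Function('f')(Q, v) = -21 (Function('f')(Q, v) = Mul(Mul(-21, v), Pow(v, -1)) = -21)
Function('g')(O, w) = Mul(Pow(Add(-17, w), -1), Add(36, O)) (Function('g')(O, w) = Mul(Add(O, 36), Pow(Add(-17, w), -1)) = Mul(Add(36, O), Pow(Add(-17, w), -1)) = Mul(Pow(Add(-17, w), -1), Add(36, O)))
Pow(Function('g')(-235, Function('f')(-3, 32)), -1) = Pow(Mul(Pow(Add(-17, -21), -1), Add(36, -235)), -1) = Pow(Mul(Pow(-38, -1), -199), -1) = Pow(Mul(Rational(-1, 38), -199), -1) = Pow(Rational(199, 38), -1) = Rational(38, 199)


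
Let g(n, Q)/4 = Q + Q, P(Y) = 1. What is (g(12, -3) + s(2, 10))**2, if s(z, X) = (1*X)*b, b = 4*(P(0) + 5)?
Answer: 46656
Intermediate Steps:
g(n, Q) = 8*Q (g(n, Q) = 4*(Q + Q) = 4*(2*Q) = 8*Q)
b = 24 (b = 4*(1 + 5) = 4*6 = 24)
s(z, X) = 24*X (s(z, X) = (1*X)*24 = X*24 = 24*X)
(g(12, -3) + s(2, 10))**2 = (8*(-3) + 24*10)**2 = (-24 + 240)**2 = 216**2 = 46656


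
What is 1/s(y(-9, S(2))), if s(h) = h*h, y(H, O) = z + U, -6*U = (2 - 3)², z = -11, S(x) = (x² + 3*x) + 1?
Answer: 36/4489 ≈ 0.0080196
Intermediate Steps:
S(x) = 1 + x² + 3*x
U = -⅙ (U = -(2 - 3)²/6 = -⅙*(-1)² = -⅙*1 = -⅙ ≈ -0.16667)
y(H, O) = -67/6 (y(H, O) = -11 - ⅙ = -67/6)
s(h) = h²
1/s(y(-9, S(2))) = 1/((-67/6)²) = 1/(4489/36) = 36/4489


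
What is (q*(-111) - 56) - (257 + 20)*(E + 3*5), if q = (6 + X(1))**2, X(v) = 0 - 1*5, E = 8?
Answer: -6538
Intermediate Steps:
X(v) = -5 (X(v) = 0 - 5 = -5)
q = 1 (q = (6 - 5)**2 = 1**2 = 1)
(q*(-111) - 56) - (257 + 20)*(E + 3*5) = (1*(-111) - 56) - (257 + 20)*(8 + 3*5) = (-111 - 56) - 277*(8 + 15) = -167 - 277*23 = -167 - 1*6371 = -167 - 6371 = -6538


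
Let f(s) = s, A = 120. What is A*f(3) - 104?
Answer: 256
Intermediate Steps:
A*f(3) - 104 = 120*3 - 104 = 360 - 104 = 256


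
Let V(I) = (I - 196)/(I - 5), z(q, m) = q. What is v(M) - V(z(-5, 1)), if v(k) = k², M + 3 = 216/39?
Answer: -23079/1690 ≈ -13.656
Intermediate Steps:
V(I) = (-196 + I)/(-5 + I)
M = 33/13 (M = -3 + 216/39 = -3 + 216*(1/39) = -3 + 72/13 = 33/13 ≈ 2.5385)
v(M) - V(z(-5, 1)) = (33/13)² - (-196 - 5)/(-5 - 5) = 1089/169 - (-201)/(-10) = 1089/169 - (-1)*(-201)/10 = 1089/169 - 1*201/10 = 1089/169 - 201/10 = -23079/1690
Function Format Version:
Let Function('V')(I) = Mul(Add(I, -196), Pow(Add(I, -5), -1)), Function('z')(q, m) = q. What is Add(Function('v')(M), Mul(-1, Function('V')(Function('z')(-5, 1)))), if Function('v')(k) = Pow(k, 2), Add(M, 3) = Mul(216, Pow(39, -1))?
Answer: Rational(-23079, 1690) ≈ -13.656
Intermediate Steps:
Function('V')(I) = Mul(Pow(Add(-5, I), -1), Add(-196, I)) (Function('V')(I) = Mul(Add(-196, I), Pow(Add(-5, I), -1)) = Mul(Pow(Add(-5, I), -1), Add(-196, I)))
M = Rational(33, 13) (M = Add(-3, Mul(216, Pow(39, -1))) = Add(-3, Mul(216, Rational(1, 39))) = Add(-3, Rational(72, 13)) = Rational(33, 13) ≈ 2.5385)
Add(Function('v')(M), Mul(-1, Function('V')(Function('z')(-5, 1)))) = Add(Pow(Rational(33, 13), 2), Mul(-1, Mul(Pow(Add(-5, -5), -1), Add(-196, -5)))) = Add(Rational(1089, 169), Mul(-1, Mul(Pow(-10, -1), -201))) = Add(Rational(1089, 169), Mul(-1, Mul(Rational(-1, 10), -201))) = Add(Rational(1089, 169), Mul(-1, Rational(201, 10))) = Add(Rational(1089, 169), Rational(-201, 10)) = Rational(-23079, 1690)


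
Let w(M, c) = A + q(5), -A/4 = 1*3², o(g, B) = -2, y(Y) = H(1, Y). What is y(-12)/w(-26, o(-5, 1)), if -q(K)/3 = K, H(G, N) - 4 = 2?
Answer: -2/17 ≈ -0.11765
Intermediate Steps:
H(G, N) = 6 (H(G, N) = 4 + 2 = 6)
y(Y) = 6
q(K) = -3*K
A = -36 (A = -4*3² = -4*9 = -36)
w(M, c) = -51 (w(M, c) = -36 - 3*5 = -36 - 15 = -51)
y(-12)/w(-26, o(-5, 1)) = 6/(-51) = 6*(-1/51) = -2/17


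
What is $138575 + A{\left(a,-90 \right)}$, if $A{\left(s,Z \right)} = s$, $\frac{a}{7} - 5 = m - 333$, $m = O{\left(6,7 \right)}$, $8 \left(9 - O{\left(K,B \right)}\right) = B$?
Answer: $\frac{1090687}{8} \approx 1.3634 \cdot 10^{5}$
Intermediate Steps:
$O{\left(K,B \right)} = 9 - \frac{B}{8}$
$m = \frac{65}{8}$ ($m = 9 - \frac{7}{8} = \frac{65}{8} \approx 8.125$)
$a = - \frac{17913}{8}$ ($a = 35 + 7 \left(\frac{65}{8} - 333\right) = 35 + 7 \left(- \frac{2599}{8}\right) = 35 - \frac{18193}{8} = - \frac{17913}{8} \approx -2239.1$)
$138575 + A{\left(a,-90 \right)} = 138575 - \frac{17913}{8} = \frac{1090687}{8}$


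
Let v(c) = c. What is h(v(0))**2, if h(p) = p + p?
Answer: 0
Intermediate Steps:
h(p) = 2*p
h(v(0))**2 = (2*0)**2 = 0**2 = 0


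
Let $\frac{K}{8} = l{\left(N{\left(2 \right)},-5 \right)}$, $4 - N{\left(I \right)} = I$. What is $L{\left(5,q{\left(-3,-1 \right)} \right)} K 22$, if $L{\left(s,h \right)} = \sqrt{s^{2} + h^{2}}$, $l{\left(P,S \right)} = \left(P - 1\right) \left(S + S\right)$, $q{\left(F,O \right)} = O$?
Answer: $- 1760 \sqrt{26} \approx -8974.3$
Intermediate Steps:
$N{\left(I \right)} = 4 - I$
$l{\left(P,S \right)} = 2 S \left(-1 + P\right)$ ($l{\left(P,S \right)} = \left(-1 + P\right) 2 S = 2 S \left(-1 + P\right)$)
$L{\left(s,h \right)} = \sqrt{h^{2} + s^{2}}$
$K = -80$ ($K = 8 \cdot 2 \left(-5\right) \left(-1 + \left(4 - 2\right)\right) = 8 \cdot 2 \left(-5\right) \left(-1 + 2\right) = 8 \cdot 2 \left(-5\right) 1 = 8 \left(-10\right) = -80$)
$L{\left(5,q{\left(-3,-1 \right)} \right)} K 22 = \sqrt{\left(-1\right)^{2} + 5^{2}} \left(-80\right) 22 = \sqrt{1 + 25} \left(-80\right) 22 = \sqrt{26} \left(-80\right) 22 = - 80 \sqrt{26} \cdot 22 = - 1760 \sqrt{26}$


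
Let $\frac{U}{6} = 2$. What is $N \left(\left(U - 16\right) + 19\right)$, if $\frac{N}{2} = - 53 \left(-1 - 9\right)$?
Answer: $15900$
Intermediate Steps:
$U = 12$ ($U = 6 \cdot 2 = 12$)
$N = 1060$ ($N = 2 \left(- 53 \left(-1 - 9\right)\right) = 2 \left(\left(-53\right) \left(-10\right)\right) = 2 \cdot 530 = 1060$)
$N \left(\left(U - 16\right) + 19\right) = 1060 \left(\left(12 - 16\right) + 19\right) = 1060 \left(-4 + 19\right) = 1060 \cdot 15 = 15900$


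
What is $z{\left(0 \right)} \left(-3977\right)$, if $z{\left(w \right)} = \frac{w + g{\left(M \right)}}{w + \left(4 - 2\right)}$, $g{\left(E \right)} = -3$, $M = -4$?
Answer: $\frac{11931}{2} \approx 5965.5$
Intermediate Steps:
$z{\left(w \right)} = \frac{-3 + w}{2 + w}$ ($z{\left(w \right)} = \frac{w - 3}{w + \left(4 - 2\right)} = \frac{-3 + w}{w + \left(4 - 2\right)} = \frac{-3 + w}{w + 2} = \frac{-3 + w}{2 + w}$)
$z{\left(0 \right)} \left(-3977\right) = \frac{-3 + 0}{2 + 0} \left(-3977\right) = \frac{1}{2} \left(-3\right) \left(-3977\right) = \left(- \frac{3}{2}\right) \left(-3977\right) = \frac{11931}{2}$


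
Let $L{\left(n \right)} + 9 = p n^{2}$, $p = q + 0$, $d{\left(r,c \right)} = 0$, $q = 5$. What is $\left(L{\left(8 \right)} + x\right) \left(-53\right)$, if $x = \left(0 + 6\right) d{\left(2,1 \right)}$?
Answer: $-16483$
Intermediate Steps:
$p = 5$ ($p = 5 + 0 = 5$)
$L{\left(n \right)} = -9 + 5 n^{2}$
$x = 0$ ($x = \left(0 + 6\right) 0 = 6 \cdot 0 = 0$)
$\left(L{\left(8 \right)} + x\right) \left(-53\right) = \left(\left(-9 + 5 \cdot 8^{2}\right) + 0\right) \left(-53\right) = \left(\left(-9 + 5 \cdot 64\right) + 0\right) \left(-53\right) = \left(\left(-9 + 320\right) + 0\right) \left(-53\right) = \left(311 + 0\right) \left(-53\right) = 311 \left(-53\right) = -16483$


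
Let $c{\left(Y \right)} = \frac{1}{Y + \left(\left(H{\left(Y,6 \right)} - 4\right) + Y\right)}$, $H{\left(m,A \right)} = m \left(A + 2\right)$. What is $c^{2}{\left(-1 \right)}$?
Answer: $\frac{1}{196} \approx 0.005102$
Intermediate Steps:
$H{\left(m,A \right)} = m \left(2 + A\right)$
$c{\left(Y \right)} = \frac{1}{-4 + 10 Y}$ ($c{\left(Y \right)} = \frac{1}{Y + \left(\left(Y \left(2 + 6\right) - 4\right) + Y\right)} = \frac{1}{Y + \left(\left(Y 8 - 4\right) + Y\right)} = \frac{1}{Y + \left(\left(8 Y - 4\right) + Y\right)} = \frac{1}{Y + \left(\left(-4 + 8 Y\right) + Y\right)} = \frac{1}{Y + \left(-4 + 9 Y\right)} = \frac{1}{-4 + 10 Y}$)
$c^{2}{\left(-1 \right)} = \left(\frac{1}{2 \left(-2 + 5 \left(-1\right)\right)}\right)^{2} = \left(\frac{1}{2 \left(-2 - 5\right)}\right)^{2} = \left(\frac{1}{2 \left(-7\right)}\right)^{2} = \left(\frac{1}{2} \left(- \frac{1}{7}\right)\right)^{2} = \left(- \frac{1}{14}\right)^{2} = \frac{1}{196}$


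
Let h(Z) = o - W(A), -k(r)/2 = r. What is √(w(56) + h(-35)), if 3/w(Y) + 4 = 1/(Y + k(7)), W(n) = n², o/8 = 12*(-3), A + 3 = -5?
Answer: I*√9837970/167 ≈ 18.782*I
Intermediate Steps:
A = -8 (A = -3 - 5 = -8)
o = -288 (o = 8*(12*(-3)) = 8*(-36) = -288)
k(r) = -2*r
w(Y) = 3/(-4 + 1/(-14 + Y)) (w(Y) = 3/(-4 + 1/(Y - 2*7)) = 3/(-4 + 1/(Y - 14)) = 3/(-4 + 1/(-14 + Y)))
h(Z) = -352 (h(Z) = -288 - 1*(-8)² = -288 - 1*64 = -288 - 64 = -352)
√(w(56) + h(-35)) = √(3*(14 - 1*56)/(-57 + 4*56) - 352) = √(3*(14 - 56)/(-57 + 224) - 352) = √(3*(-42)/167 - 352) = √(3*(1/167)*(-42) - 352) = √(-126/167 - 352) = √(-58910/167) = I*√9837970/167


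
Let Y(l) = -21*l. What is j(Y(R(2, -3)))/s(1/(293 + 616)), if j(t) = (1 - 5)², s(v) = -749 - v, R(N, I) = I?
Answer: -7272/340421 ≈ -0.021362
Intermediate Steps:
j(t) = 16 (j(t) = (-4)² = 16)
j(Y(R(2, -3)))/s(1/(293 + 616)) = 16/(-749 - 1/(293 + 616)) = 16/(-749 - 1/909) = 16/(-680842/909) = 16*(-909/680842) = -7272/340421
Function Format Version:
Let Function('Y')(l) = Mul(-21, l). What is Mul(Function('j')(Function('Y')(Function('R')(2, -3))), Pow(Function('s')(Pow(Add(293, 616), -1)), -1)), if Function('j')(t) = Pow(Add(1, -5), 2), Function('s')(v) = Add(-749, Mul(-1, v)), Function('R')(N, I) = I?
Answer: Rational(-7272, 340421) ≈ -0.021362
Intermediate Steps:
Function('j')(t) = 16 (Function('j')(t) = Pow(-4, 2) = 16)
Mul(Function('j')(Function('Y')(Function('R')(2, -3))), Pow(Function('s')(Pow(Add(293, 616), -1)), -1)) = Mul(16, Pow(Add(-749, Mul(-1, Pow(Add(293, 616), -1))), -1)) = Mul(16, Pow(Add(-749, Mul(-1, Pow(909, -1))), -1)) = Mul(16, Pow(Add(-749, Mul(-1, Rational(1, 909))), -1)) = Mul(16, Pow(Add(-749, Rational(-1, 909)), -1)) = Mul(16, Pow(Rational(-680842, 909), -1)) = Mul(16, Rational(-909, 680842)) = Rational(-7272, 340421)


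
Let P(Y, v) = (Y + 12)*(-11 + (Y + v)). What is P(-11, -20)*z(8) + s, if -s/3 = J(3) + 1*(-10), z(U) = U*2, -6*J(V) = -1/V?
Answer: -3853/6 ≈ -642.17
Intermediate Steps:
J(V) = 1/(6*V) (J(V) = -(-1)/(6*V) = 1/(6*V))
z(U) = 2*U
s = 179/6 (s = -3*((⅙)/3 + 1*(-10)) = -3*((⅙)*(⅓) - 10) = -3*(1/18 - 10) = -3*(-179/18) = 179/6 ≈ 29.833)
P(Y, v) = (12 + Y)*(-11 + Y + v)
P(-11, -20)*z(8) + s = (-132 - 11 + (-11)² + 12*(-20) - 11*(-20))*(2*8) + 179/6 = (-132 - 11 + 121 - 240 + 220)*16 + 179/6 = -42*16 + 179/6 = -672 + 179/6 = -3853/6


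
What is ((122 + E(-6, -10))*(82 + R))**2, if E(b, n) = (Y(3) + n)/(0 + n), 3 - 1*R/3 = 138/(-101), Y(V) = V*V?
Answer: 5501562582681/40804 ≈ 1.3483e+8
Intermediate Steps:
Y(V) = V**2
R = 1323/101 (R = 9 - 414/(-101) = 9 - 414*(-1)/101 = 9 - 3*(-138/101) = 9 + 414/101 = 1323/101 ≈ 13.099)
E(b, n) = (9 + n)/n (E(b, n) = (3**2 + n)/(0 + n) = (9 + n)/n)
((122 + E(-6, -10))*(82 + R))**2 = ((122 + (9 - 10)/(-10))*(82 + 1323/101))**2 = ((122 - 1/10*(-1))*(9605/101))**2 = ((122 + 1/10)*(9605/101))**2 = ((1221/10)*(9605/101))**2 = (2345541/202)**2 = 5501562582681/40804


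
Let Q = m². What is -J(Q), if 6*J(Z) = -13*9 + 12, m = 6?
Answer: 35/2 ≈ 17.500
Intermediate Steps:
Q = 36 (Q = 6² = 36)
J(Z) = -35/2 (J(Z) = (-13*9 + 12)/6 = (-117 + 12)/6 = (⅙)*(-105) = -35/2)
-J(Q) = -1*(-35/2) = 35/2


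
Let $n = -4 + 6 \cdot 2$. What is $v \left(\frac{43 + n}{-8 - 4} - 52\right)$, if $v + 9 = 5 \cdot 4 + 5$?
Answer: $-900$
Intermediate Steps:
$n = 8$ ($n = -4 + 12 = 8$)
$v = 16$ ($v = -9 + \left(5 \cdot 4 + 5\right) = -9 + \left(20 + 5\right) = -9 + 25 = 16$)
$v \left(\frac{43 + n}{-8 - 4} - 52\right) = 16 \left(\frac{43 + 8}{-8 - 4} - 52\right) = 16 \left(\frac{51}{-12} - 52\right) = 16 \left(51 \left(- \frac{1}{12}\right) - 52\right) = 16 \left(- \frac{17}{4} - 52\right) = 16 \left(- \frac{225}{4}\right) = -900$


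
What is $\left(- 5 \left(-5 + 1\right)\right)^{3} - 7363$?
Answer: $637$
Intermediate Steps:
$\left(- 5 \left(-5 + 1\right)\right)^{3} - 7363 = \left(\left(-5\right) \left(-4\right)\right)^{3} - 7363 = 20^{3} - 7363 = 8000 - 7363 = 637$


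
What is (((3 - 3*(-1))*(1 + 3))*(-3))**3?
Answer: -373248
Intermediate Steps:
(((3 - 3*(-1))*(1 + 3))*(-3))**3 = (((3 + 3)*4)*(-3))**3 = ((6*4)*(-3))**3 = (24*(-3))**3 = (-72)**3 = -373248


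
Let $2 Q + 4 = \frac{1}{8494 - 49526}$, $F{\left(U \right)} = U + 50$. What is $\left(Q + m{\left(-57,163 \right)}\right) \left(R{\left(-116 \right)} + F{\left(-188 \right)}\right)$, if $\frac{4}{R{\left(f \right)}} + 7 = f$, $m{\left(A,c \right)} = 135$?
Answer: $- \frac{92653283879}{5046936} \approx -18358.0$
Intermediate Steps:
$F{\left(U \right)} = 50 + U$
$R{\left(f \right)} = \frac{4}{-7 + f}$
$Q = - \frac{164129}{82064}$ ($Q = -2 + \frac{1}{2 \left(8494 - 49526\right)} = -2 + \frac{1}{2 \left(-41032\right)} = -2 + \frac{1}{2} \left(- \frac{1}{41032}\right) = -2 - \frac{1}{82064} = - \frac{164129}{82064} \approx -2.0$)
$\left(Q + m{\left(-57,163 \right)}\right) \left(R{\left(-116 \right)} + F{\left(-188 \right)}\right) = \left(- \frac{164129}{82064} + 135\right) \left(\frac{4}{-7 - 116} + \left(50 - 188\right)\right) = \frac{10914511 \left(\frac{4}{-123} - 138\right)}{82064} = \frac{10914511 \left(4 \left(- \frac{1}{123}\right) - 138\right)}{82064} = \frac{10914511 \left(- \frac{4}{123} - 138\right)}{82064} = \frac{10914511}{82064} \left(- \frac{16978}{123}\right) = - \frac{92653283879}{5046936}$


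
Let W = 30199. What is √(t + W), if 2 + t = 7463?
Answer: 2*√9415 ≈ 194.06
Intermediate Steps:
t = 7461 (t = -2 + 7463 = 7461)
√(t + W) = √(7461 + 30199) = √37660 = 2*√9415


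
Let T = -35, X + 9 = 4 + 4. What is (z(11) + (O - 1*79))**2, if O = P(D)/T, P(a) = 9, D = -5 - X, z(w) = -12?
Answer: 10201636/1225 ≈ 8327.9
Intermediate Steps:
X = -1 (X = -9 + (4 + 4) = -9 + 8 = -1)
D = -4 (D = -5 - 1*(-1) = -5 + 1 = -4)
O = -9/35 (O = 9/(-35) = 9*(-1/35) = -9/35 ≈ -0.25714)
(z(11) + (O - 1*79))**2 = (-12 + (-9/35 - 1*79))**2 = (-12 + (-9/35 - 79))**2 = (-12 - 2774/35)**2 = (-3194/35)**2 = 10201636/1225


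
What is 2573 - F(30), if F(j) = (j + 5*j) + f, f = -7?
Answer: 2400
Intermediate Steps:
F(j) = -7 + 6*j (F(j) = (j + 5*j) - 7 = 6*j - 7 = -7 + 6*j)
2573 - F(30) = 2573 - (-7 + 6*30) = 2573 - (-7 + 180) = 2573 - 1*173 = 2573 - 173 = 2400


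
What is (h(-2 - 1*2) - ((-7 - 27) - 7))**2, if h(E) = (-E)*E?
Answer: 625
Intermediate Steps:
h(E) = -E**2
(h(-2 - 1*2) - ((-7 - 27) - 7))**2 = (-(-2 - 1*2)**2 - ((-7 - 27) - 7))**2 = (-(-2 - 2)**2 - (-34 - 7))**2 = (-1*(-4)**2 - 1*(-41))**2 = (-1*16 + 41)**2 = (-16 + 41)**2 = 25**2 = 625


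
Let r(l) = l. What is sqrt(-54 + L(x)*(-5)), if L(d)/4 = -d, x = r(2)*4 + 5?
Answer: sqrt(206) ≈ 14.353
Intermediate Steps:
x = 13 (x = 2*4 + 5 = 8 + 5 = 13)
L(d) = -4*d (L(d) = 4*(-d) = -4*d)
sqrt(-54 + L(x)*(-5)) = sqrt(-54 - 4*13*(-5)) = sqrt(-54 - 52*(-5)) = sqrt(-54 + 260) = sqrt(206)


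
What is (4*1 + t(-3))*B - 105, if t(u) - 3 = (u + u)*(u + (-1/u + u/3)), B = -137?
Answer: -4078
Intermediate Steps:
t(u) = 3 + 2*u*(-1/u + 4*u/3) (t(u) = 3 + (u + u)*(u + (-1/u + u/3)) = 3 + (2*u)*(u + (-1/u + u*(1/3))) = 3 + (2*u)*(u + (-1/u + u/3)) = 3 + (2*u)*(-1/u + 4*u/3) = 3 + 2*u*(-1/u + 4*u/3))
(4*1 + t(-3))*B - 105 = (4*1 + (1 + (8/3)*(-3)**2))*(-137) - 105 = (4 + (1 + (8/3)*9))*(-137) - 105 = (4 + (1 + 24))*(-137) - 105 = (4 + 25)*(-137) - 105 = 29*(-137) - 105 = -3973 - 105 = -4078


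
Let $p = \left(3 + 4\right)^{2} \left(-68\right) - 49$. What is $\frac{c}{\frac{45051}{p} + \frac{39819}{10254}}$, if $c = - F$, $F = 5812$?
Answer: $\frac{22388323832}{36369435} \approx 615.58$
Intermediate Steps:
$c = -5812$ ($c = \left(-1\right) 5812 = -5812$)
$p = -3381$ ($p = 7^{2} \left(-68\right) - 49 = 49 \left(-68\right) - 49 = -3332 - 49 = -3381$)
$\frac{c}{\frac{45051}{p} + \frac{39819}{10254}} = - \frac{5812}{\frac{45051}{-3381} + \frac{39819}{10254}} = - \frac{5812}{45051 \left(- \frac{1}{3381}\right) + 39819 \cdot \frac{1}{10254}} = - \frac{5812}{- \frac{15017}{1127} + \frac{13273}{3418}} = - \frac{5812}{- \frac{36369435}{3852086}} = \left(-5812\right) \left(- \frac{3852086}{36369435}\right) = \frac{22388323832}{36369435}$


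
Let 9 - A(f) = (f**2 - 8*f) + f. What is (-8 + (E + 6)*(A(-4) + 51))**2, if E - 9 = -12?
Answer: 1600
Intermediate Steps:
E = -3 (E = 9 - 12 = -3)
A(f) = 9 - f**2 + 7*f (A(f) = 9 - ((f**2 - 8*f) + f) = 9 - (f**2 - 7*f) = 9 + (-f**2 + 7*f) = 9 - f**2 + 7*f)
(-8 + (E + 6)*(A(-4) + 51))**2 = (-8 + (-3 + 6)*((9 - 1*(-4)**2 + 7*(-4)) + 51))**2 = (-8 + 3*((9 - 1*16 - 28) + 51))**2 = (-8 + 3*((9 - 16 - 28) + 51))**2 = (-8 + 3*(-35 + 51))**2 = (-8 + 3*16)**2 = (-8 + 48)**2 = 40**2 = 1600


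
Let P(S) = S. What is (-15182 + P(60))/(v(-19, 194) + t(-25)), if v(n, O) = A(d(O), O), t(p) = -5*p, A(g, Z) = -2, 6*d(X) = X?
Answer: -15122/123 ≈ -122.94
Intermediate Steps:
d(X) = X/6
v(n, O) = -2
(-15182 + P(60))/(v(-19, 194) + t(-25)) = (-15182 + 60)/(-2 - 5*(-25)) = -15122/(-2 + 125) = -15122/123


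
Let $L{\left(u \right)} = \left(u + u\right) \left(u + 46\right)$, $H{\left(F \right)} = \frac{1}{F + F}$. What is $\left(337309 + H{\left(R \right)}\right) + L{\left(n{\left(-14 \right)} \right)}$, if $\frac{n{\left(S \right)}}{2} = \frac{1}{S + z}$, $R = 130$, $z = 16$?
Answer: $\frac{87724781}{260} \approx 3.374 \cdot 10^{5}$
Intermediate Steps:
$H{\left(F \right)} = \frac{1}{2 F}$
$n{\left(S \right)} = \frac{2}{16 + S}$ ($n{\left(S \right)} = \frac{2}{S + 16} = \frac{2}{16 + S}$)
$L{\left(u \right)} = 2 u \left(46 + u\right)$
$\left(337309 + H{\left(R \right)}\right) + L{\left(n{\left(-14 \right)} \right)} = \left(337309 + \frac{1}{2 \cdot 130}\right) + 2 \frac{2}{16 - 14} \left(46 + \frac{2}{16 - 14}\right) = \left(337309 + \frac{1}{2} \cdot \frac{1}{130}\right) + 2 \cdot \frac{2}{2} \left(46 + \frac{2}{2}\right) = \left(337309 + \frac{1}{260}\right) + 2 \cdot 2 \cdot \frac{1}{2} \left(46 + 2 \cdot \frac{1}{2}\right) = \frac{87700341}{260} + 2 \cdot 1 \left(46 + 1\right) = \frac{87700341}{260} + 2 \cdot 1 \cdot 47 = \frac{87700341}{260} + 94 = \frac{87724781}{260}$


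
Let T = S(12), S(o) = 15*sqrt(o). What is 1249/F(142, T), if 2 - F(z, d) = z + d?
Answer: -8743/845 + 3747*sqrt(3)/1690 ≈ -6.5065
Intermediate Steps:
T = 30*sqrt(3) (T = 15*sqrt(12) = 15*(2*sqrt(3)) = 30*sqrt(3) ≈ 51.962)
F(z, d) = 2 - d - z (F(z, d) = 2 - (z + d) = 2 - (d + z) = 2 + (-d - z) = 2 - d - z)
1249/F(142, T) = 1249/(2 - 30*sqrt(3) - 1*142) = 1249/(2 - 30*sqrt(3) - 142) = 1249/(-140 - 30*sqrt(3))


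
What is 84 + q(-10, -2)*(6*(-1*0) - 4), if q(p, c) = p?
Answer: 124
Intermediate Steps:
84 + q(-10, -2)*(6*(-1*0) - 4) = 84 - 10*(6*(-1*0) - 4) = 84 - 10*(6*0 - 4) = 84 - 10*(0 - 4) = 84 - 10*(-4) = 84 + 40 = 124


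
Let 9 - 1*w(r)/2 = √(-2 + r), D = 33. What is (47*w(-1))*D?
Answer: 27918 - 3102*I*√3 ≈ 27918.0 - 5372.8*I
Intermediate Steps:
w(r) = 18 - 2*√(-2 + r)
(47*w(-1))*D = (47*(18 - 2*√(-2 - 1)))*33 = (47*(18 - 2*I*√3))*33 = (846 - 94*I*√3)*33 = 27918 - 3102*I*√3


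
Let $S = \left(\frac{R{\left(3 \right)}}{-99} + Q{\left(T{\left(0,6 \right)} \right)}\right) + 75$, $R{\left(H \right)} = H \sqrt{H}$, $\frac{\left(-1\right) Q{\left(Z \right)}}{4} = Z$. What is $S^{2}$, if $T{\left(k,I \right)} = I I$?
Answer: $\frac{\left(2277 + \sqrt{3}\right)^{2}}{1089} \approx 4768.3$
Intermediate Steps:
$T{\left(k,I \right)} = I^{2}$
$Q{\left(Z \right)} = - 4 Z$
$R{\left(H \right)} = H^{\frac{3}{2}}$
$S = -69 - \frac{\sqrt{3}}{33}$ ($S = \left(\frac{3^{\frac{3}{2}}}{-99} - 4 \cdot 6^{2}\right) + 75 = \left(3 \sqrt{3} \left(- \frac{1}{99}\right) - 144\right) + 75 = \left(- \frac{\sqrt{3}}{33} - 144\right) + 75 = \left(-144 - \frac{\sqrt{3}}{33}\right) + 75 = -69 - \frac{\sqrt{3}}{33} \approx -69.052$)
$S^{2} = \left(-69 - \frac{\sqrt{3}}{33}\right)^{2}$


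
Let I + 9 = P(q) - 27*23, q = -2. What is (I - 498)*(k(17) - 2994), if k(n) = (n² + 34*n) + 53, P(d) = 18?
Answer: 2302140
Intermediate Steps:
I = -612 (I = -9 + (18 - 27*23) = -9 + (18 - 621) = -9 - 603 = -612)
k(n) = 53 + n² + 34*n
(I - 498)*(k(17) - 2994) = (-612 - 498)*((53 + 17² + 34*17) - 2994) = -1110*((53 + 289 + 578) - 2994) = -1110*(920 - 2994) = -1110*(-2074) = 2302140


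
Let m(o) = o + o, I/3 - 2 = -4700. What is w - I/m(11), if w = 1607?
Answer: 24724/11 ≈ 2247.6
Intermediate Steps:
I = -14094 (I = 6 + 3*(-4700) = 6 - 14100 = -14094)
m(o) = 2*o
w - I/m(11) = 1607 - (-14094)/(2*11) = 1607 - (-14094)/22 = 1607 - 1*(-7047/11) = 1607 + 7047/11 = 24724/11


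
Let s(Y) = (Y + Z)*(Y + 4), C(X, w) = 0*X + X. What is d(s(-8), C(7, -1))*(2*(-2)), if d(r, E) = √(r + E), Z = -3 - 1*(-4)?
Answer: -4*√35 ≈ -23.664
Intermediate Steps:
C(X, w) = X (C(X, w) = 0 + X = X)
Z = 1 (Z = -3 + 4 = 1)
s(Y) = (1 + Y)*(4 + Y) (s(Y) = (Y + 1)*(Y + 4) = (1 + Y)*(4 + Y))
d(r, E) = √(E + r)
d(s(-8), C(7, -1))*(2*(-2)) = √(7 + (4 + (-8)² + 5*(-8)))*(2*(-2)) = √(7 + (4 + 64 - 40))*(-4) = √(7 + 28)*(-4) = √35*(-4) = -4*√35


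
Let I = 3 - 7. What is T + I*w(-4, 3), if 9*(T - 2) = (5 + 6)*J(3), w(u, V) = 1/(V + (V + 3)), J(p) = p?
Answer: 47/9 ≈ 5.2222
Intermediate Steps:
w(u, V) = 1/(3 + 2*V) (w(u, V) = 1/(V + (3 + V)) = 1/(3 + 2*V))
T = 17/3 (T = 2 + ((5 + 6)*3)/9 = 2 + (11*3)/9 = 2 + (1/9)*33 = 2 + 11/3 = 17/3 ≈ 5.6667)
I = -4
T + I*w(-4, 3) = 17/3 - 4/(3 + 2*3) = 17/3 - 4/(3 + 6) = 17/3 - 4/9 = 47/9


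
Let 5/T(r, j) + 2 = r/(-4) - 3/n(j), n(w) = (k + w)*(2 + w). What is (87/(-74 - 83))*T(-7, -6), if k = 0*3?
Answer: 1160/157 ≈ 7.3885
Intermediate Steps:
k = 0
n(w) = w*(2 + w) (n(w) = (0 + w)*(2 + w) = w*(2 + w))
T(r, j) = 5/(-2 - r/4 - 3/(j*(2 + j))) (T(r, j) = 5/(-2 + (r/(-4) - 3*1/(j*(2 + j)))) = 5/(-2 + (r*(-1/4) - 3/(j*(2 + j)))) = 5/(-2 + (-r/4 - 3/(j*(2 + j)))) = 5/(-2 - r/4 - 3/(j*(2 + j))))
(87/(-74 - 83))*T(-7, -6) = (87/(-74 - 83))*(20*(-6)*(-2 - 1*(-6))/(12 + 8*(-6)**2 + 16*(-6) - 6*(-7)*(2 - 6))) = (87/(-157))*(20*(-6)*(-2 + 6)/(12 + 8*36 - 96 - 6*(-7)*(-4))) = (-1/157*87)*(20*(-6)*4/(12 + 288 - 96 - 168)) = -1740*(-6)*4/(157*36) = -87/157*(-40/3) = 1160/157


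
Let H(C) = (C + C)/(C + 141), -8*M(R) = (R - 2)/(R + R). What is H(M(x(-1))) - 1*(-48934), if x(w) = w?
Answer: 36749432/751 ≈ 48934.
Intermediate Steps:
M(R) = -(-2 + R)/(16*R) (M(R) = -(R - 2)/(8*(R + R)) = -(-2 + R)/(8*(2*R)) = -(-2 + R)*1/(2*R)/8 = -(-2 + R)/(16*R))
H(C) = 2*C/(141 + C) (H(C) = (2*C)/(141 + C) = 2*C/(141 + C))
H(M(x(-1))) - 1*(-48934) = 2*((1/16)*(2 - 1*(-1))/(-1))/(141 + (1/16)*(2 - 1*(-1))/(-1)) - 1*(-48934) = 2*((1/16)*(-1)*(2 + 1))/(141 + (1/16)*(-1)*(2 + 1)) + 48934 = 2*((1/16)*(-1)*3)/(141 + (1/16)*(-1)*3) + 48934 = 2*(-3/16)/(141 - 3/16) + 48934 = 2*(-3/16)/(2253/16) + 48934 = 2*(-3/16)*(16/2253) + 48934 = -2/751 + 48934 = 36749432/751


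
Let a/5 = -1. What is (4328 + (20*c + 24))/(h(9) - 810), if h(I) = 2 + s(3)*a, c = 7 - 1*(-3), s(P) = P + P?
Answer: -2276/419 ≈ -5.4320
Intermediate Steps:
a = -5 (a = 5*(-1) = -5)
s(P) = 2*P
c = 10 (c = 7 + 3 = 10)
h(I) = -28 (h(I) = 2 + (2*3)*(-5) = 2 + 6*(-5) = 2 - 30 = -28)
(4328 + (20*c + 24))/(h(9) - 810) = (4328 + (20*10 + 24))/(-28 - 810) = (4328 + (200 + 24))/(-838) = (4328 + 224)*(-1/838) = 4552*(-1/838) = -2276/419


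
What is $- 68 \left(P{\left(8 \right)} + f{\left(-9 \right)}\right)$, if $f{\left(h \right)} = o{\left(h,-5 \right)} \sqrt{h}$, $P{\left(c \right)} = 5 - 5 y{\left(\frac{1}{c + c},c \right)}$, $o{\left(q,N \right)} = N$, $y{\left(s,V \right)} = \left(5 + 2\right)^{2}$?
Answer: $16320 + 1020 i \approx 16320.0 + 1020.0 i$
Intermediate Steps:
$y{\left(s,V \right)} = 49$ ($y{\left(s,V \right)} = 7^{2} = 49$)
$P{\left(c \right)} = -240$ ($P{\left(c \right)} = 5 - 245 = -240$)
$f{\left(h \right)} = - 5 \sqrt{h}$
$- 68 \left(P{\left(8 \right)} + f{\left(-9 \right)}\right) = - 68 \left(-240 - 5 \sqrt{-9}\right) = - 68 \left(-240 - 5 \cdot 3 i\right) = - 68 \left(-240 - 15 i\right) = 16320 + 1020 i$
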